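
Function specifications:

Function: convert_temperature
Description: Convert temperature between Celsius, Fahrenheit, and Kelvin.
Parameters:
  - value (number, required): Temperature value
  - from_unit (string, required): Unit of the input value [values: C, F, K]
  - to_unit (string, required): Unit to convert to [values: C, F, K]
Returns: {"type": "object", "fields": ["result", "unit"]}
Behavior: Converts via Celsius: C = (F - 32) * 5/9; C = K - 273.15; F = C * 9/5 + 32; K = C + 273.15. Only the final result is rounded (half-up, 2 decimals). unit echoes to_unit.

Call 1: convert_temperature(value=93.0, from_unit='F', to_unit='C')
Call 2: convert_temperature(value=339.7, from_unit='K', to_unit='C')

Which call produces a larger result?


Call 1:
  To C: (93 - 32) * 5/9 = 33.888889
  Target is C: 33.888889
  Round to 2 decimals: 33.89
  -> 33.89 C
Call 2:
  To C: 339.7 - 273.15 = 66.55
  Target is C: 66.55
  Round to 2 decimals: 66.55
  -> 66.55 C
Call 2 (66.55 C)


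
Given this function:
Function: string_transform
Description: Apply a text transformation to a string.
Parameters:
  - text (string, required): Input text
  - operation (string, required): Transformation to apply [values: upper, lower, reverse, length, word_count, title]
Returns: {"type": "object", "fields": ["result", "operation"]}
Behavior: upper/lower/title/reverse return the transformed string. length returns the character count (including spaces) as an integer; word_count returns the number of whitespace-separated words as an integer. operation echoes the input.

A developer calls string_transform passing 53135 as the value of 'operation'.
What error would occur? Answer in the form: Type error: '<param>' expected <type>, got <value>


Spec: 'operation' is declared as string; 53135 is an integer.
Type error: 'operation' expected string, got 53135


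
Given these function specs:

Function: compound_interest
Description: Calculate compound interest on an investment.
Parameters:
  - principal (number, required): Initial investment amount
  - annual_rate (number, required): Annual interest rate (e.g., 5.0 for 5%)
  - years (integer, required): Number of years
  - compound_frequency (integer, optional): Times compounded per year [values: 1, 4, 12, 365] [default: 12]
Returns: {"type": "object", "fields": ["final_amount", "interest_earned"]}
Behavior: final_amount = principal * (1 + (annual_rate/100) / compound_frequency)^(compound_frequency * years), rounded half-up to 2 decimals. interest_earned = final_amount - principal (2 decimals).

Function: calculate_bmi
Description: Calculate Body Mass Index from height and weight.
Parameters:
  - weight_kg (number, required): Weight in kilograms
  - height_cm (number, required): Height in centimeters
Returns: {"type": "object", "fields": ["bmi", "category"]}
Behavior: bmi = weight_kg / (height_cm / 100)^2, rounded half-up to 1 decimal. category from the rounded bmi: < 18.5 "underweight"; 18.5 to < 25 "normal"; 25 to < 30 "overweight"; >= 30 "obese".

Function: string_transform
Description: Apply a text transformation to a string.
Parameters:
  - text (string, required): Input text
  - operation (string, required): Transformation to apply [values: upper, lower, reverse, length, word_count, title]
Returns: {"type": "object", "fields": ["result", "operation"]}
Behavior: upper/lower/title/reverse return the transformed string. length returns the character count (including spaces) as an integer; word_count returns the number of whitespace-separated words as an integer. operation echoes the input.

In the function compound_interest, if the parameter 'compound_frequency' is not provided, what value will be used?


The compound_interest spec declares:
  - compound_frequency (integer, optional): Times compounded per year [values: 1, 4, 12, 365] [default: 12]
Default:
12


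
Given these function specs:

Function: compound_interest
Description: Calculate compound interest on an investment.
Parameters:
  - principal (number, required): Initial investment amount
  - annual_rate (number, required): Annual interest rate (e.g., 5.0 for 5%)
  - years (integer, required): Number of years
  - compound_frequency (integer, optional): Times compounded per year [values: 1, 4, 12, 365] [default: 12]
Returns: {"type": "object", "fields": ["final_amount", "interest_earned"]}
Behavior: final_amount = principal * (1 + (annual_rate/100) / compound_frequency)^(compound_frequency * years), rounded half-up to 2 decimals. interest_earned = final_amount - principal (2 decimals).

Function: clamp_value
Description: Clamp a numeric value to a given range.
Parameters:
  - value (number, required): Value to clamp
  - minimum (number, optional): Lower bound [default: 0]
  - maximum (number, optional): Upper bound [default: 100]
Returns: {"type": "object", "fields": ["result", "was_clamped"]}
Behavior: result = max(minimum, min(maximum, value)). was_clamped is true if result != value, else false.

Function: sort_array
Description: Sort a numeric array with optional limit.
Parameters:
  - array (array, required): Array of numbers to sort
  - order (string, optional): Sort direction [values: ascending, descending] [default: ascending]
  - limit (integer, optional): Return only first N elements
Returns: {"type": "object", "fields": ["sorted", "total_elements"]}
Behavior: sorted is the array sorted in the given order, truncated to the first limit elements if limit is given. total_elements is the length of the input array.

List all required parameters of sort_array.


Parameters of sort_array and their required/optional flag:
  array: required
  order: optional
  limit: optional
array


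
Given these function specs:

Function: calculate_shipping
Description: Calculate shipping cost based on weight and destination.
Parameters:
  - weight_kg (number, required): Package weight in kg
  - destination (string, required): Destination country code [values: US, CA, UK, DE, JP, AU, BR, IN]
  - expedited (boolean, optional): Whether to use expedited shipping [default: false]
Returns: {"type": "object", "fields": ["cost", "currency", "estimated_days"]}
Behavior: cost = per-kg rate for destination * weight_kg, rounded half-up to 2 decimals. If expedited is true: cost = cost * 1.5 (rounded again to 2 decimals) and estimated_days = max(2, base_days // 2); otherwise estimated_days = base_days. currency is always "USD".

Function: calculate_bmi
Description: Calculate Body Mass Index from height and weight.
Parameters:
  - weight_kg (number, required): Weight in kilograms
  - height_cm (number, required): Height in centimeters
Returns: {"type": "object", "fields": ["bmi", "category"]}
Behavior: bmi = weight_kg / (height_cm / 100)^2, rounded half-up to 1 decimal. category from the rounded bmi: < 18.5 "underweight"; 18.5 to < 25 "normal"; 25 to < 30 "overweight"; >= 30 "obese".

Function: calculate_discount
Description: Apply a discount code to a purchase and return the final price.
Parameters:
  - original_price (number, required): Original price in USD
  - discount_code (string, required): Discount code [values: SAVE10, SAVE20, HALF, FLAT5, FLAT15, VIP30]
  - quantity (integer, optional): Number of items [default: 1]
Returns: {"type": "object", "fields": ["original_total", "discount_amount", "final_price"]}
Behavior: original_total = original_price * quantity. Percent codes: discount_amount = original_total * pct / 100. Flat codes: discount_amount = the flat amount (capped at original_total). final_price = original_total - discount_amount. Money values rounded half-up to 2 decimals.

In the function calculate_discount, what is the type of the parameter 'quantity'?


The calculate_discount spec declares:
  - quantity (integer, optional): Number of items [default: 1]
Type:
integer


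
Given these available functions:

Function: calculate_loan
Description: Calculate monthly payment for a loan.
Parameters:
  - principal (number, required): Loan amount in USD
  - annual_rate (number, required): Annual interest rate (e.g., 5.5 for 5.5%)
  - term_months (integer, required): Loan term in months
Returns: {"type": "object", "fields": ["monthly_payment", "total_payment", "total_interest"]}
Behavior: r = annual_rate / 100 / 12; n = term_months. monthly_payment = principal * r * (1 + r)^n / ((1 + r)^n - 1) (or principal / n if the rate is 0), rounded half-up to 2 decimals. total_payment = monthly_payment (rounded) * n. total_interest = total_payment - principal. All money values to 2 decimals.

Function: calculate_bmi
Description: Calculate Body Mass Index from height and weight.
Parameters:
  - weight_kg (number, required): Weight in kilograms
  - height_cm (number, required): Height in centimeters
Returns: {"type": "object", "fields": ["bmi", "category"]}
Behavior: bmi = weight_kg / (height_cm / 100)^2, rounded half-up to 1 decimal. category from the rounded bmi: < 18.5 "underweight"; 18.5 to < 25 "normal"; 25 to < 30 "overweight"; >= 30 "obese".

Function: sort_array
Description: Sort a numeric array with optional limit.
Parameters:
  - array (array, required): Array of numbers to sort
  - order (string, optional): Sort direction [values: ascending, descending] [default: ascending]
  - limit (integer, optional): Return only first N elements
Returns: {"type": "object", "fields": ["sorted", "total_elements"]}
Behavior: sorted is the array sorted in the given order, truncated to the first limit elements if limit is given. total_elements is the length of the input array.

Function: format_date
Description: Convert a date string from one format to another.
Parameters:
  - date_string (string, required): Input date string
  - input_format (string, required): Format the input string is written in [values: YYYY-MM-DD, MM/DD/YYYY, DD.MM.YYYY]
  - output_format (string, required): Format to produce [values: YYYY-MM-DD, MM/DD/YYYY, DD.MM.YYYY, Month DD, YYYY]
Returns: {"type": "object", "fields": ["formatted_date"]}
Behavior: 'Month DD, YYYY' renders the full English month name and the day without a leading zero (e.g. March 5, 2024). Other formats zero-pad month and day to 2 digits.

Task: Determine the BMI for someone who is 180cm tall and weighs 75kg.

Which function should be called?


The task needs a function whose description is: Calculate Body Mass Index from height and weight.
calculate_bmi


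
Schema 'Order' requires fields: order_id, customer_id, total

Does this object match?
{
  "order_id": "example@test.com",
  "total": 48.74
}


Checking required fields...
Missing: customer_id
Invalid - missing required field 'customer_id'


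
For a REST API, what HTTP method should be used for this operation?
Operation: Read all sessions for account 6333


GET = read, POST = create, PUT = update/replace, DELETE = remove
This operation is a read.
GET


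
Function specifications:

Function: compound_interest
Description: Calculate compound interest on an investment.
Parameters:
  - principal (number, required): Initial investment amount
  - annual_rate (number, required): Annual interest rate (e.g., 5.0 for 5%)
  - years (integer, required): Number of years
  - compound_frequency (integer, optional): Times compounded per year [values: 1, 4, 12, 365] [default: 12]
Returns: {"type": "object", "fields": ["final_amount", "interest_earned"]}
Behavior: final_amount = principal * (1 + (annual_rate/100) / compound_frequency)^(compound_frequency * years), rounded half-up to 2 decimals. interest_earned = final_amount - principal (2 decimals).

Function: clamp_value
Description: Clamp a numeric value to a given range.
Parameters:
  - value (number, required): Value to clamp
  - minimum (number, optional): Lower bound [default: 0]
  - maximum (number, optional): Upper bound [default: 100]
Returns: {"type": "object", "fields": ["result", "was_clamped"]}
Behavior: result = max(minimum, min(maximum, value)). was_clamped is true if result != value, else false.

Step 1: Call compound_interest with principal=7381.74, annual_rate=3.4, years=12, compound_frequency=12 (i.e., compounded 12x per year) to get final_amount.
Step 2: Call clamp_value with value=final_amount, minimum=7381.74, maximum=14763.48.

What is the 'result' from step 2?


Step 1: compound_interest
  rate per period = 3.4/100/12 = 0.002833333333 (keep full precision); periods = 12 * 12 = 144
  (1 + 0.002833333333)^144 = 1.50293985
  final_amount = 7381.74 * 1.50293985 = 11094.311202 -> 11094.31
  interest_earned = 11094.31 - 7381.74 = 3712.57
  -> final_amount = 11094.31
Step 2: clamp_value(value=11094.31, minimum=7381.74, maximum=14763.48)
  result = max(7381.74, min(14763.48, 11094.31)) = max(7381.74, 11094.31) = 11094.31
  was_clamped = (11094.31 != 11094.31) = false
  -> result = 11094.31
11094.31


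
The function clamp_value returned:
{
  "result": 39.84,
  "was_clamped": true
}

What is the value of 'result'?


39.84


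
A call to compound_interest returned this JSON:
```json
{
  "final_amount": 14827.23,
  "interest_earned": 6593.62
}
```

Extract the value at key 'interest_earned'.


6593.62


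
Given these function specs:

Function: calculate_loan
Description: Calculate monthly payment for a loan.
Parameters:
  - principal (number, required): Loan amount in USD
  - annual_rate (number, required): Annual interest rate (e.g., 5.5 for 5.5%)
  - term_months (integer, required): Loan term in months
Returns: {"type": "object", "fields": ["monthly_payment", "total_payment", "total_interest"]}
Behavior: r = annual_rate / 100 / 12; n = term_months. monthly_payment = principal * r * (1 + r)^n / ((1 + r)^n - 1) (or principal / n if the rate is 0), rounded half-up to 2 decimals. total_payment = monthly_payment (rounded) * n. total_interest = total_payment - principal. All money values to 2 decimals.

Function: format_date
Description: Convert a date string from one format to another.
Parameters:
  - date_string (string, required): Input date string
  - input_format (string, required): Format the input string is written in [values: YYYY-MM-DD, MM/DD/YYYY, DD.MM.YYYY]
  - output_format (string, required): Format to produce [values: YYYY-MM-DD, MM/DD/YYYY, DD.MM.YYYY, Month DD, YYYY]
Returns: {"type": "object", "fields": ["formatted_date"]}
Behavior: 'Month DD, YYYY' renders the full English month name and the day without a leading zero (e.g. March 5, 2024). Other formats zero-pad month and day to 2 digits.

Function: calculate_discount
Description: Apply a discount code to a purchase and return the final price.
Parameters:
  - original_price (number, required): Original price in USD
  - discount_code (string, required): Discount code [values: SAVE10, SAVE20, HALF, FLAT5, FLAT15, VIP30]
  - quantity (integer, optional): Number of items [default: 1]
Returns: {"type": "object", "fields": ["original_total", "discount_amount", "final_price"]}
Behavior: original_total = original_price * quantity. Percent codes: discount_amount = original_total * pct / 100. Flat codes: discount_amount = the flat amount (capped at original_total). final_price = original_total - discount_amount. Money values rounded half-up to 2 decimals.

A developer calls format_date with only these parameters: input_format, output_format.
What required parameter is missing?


Required parameters: date_string, input_format, output_format
Provided: input_format, output_format
Missing: date_string
date_string


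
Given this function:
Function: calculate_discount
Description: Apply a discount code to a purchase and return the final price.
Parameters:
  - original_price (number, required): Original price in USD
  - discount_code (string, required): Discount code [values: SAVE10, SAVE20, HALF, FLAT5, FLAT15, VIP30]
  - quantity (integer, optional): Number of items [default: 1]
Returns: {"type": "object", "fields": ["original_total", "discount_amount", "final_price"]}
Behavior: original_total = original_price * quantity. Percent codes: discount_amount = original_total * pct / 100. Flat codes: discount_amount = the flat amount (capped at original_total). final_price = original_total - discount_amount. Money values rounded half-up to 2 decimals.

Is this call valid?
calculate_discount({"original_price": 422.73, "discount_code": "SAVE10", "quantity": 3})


Checking all required parameters present and types match... All valid.
Valid


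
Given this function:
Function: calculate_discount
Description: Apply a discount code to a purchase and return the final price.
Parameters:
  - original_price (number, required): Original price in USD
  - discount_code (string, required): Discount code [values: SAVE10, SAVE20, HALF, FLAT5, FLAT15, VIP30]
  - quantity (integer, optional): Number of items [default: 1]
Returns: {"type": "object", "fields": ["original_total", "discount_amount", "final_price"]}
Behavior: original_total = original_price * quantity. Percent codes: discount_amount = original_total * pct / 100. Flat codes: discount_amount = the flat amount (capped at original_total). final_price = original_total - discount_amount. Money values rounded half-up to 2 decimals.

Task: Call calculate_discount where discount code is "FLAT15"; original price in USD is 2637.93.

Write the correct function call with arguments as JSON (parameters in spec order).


Mapping each described value to its parameter name:
  'Discount code' -> discount_code = "FLAT15"
  'Original price in USD' -> original_price = 2637.93
calculate_discount({"original_price": 2637.93, "discount_code": "FLAT15"})


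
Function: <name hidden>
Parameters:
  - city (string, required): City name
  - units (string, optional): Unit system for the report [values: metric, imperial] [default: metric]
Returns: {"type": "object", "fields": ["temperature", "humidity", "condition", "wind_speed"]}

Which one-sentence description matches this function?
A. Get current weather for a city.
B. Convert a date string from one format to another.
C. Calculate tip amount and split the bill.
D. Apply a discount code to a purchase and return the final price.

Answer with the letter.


Parameters city, units and return ["temperature", "humidity", "condition", "wind_speed"] fit: Get current weather for a city.
A


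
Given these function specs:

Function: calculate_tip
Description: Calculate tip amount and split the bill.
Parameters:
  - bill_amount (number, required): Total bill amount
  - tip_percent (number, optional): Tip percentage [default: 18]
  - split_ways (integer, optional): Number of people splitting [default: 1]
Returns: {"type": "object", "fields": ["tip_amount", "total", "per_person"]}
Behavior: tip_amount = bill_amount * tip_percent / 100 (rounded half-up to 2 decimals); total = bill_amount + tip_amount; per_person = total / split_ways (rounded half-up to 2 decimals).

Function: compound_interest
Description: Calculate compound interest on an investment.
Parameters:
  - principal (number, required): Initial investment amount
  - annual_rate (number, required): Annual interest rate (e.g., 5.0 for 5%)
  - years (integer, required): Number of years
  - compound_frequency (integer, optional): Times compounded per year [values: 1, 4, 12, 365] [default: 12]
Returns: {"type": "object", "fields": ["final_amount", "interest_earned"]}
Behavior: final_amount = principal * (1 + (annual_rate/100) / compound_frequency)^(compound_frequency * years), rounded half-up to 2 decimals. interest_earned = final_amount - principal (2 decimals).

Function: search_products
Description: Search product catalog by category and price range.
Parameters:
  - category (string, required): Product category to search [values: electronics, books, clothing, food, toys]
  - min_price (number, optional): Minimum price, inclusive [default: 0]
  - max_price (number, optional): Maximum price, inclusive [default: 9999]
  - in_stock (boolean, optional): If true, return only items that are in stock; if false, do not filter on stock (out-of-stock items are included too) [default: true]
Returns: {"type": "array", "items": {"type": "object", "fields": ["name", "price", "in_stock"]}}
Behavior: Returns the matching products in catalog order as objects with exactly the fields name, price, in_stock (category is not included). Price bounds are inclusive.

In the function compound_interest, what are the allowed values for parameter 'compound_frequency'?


The compound_interest spec declares:
  - compound_frequency (integer, optional): Times compounded per year [values: 1, 4, 12, 365] [default: 12]
Allowed values:
1, 4, 12, 365


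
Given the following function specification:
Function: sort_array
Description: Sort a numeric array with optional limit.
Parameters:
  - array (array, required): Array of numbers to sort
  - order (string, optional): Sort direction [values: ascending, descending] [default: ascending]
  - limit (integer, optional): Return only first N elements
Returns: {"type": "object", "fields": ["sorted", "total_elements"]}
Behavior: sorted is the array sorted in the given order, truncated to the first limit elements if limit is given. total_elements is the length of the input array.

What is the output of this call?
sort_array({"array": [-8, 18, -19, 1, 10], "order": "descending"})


sorted descending: [18, 10, 1, -8, -19]
total_elements = len(input) = 5
Output:
{"sorted": [18, 10, 1, -8, -19], "total_elements": 5}


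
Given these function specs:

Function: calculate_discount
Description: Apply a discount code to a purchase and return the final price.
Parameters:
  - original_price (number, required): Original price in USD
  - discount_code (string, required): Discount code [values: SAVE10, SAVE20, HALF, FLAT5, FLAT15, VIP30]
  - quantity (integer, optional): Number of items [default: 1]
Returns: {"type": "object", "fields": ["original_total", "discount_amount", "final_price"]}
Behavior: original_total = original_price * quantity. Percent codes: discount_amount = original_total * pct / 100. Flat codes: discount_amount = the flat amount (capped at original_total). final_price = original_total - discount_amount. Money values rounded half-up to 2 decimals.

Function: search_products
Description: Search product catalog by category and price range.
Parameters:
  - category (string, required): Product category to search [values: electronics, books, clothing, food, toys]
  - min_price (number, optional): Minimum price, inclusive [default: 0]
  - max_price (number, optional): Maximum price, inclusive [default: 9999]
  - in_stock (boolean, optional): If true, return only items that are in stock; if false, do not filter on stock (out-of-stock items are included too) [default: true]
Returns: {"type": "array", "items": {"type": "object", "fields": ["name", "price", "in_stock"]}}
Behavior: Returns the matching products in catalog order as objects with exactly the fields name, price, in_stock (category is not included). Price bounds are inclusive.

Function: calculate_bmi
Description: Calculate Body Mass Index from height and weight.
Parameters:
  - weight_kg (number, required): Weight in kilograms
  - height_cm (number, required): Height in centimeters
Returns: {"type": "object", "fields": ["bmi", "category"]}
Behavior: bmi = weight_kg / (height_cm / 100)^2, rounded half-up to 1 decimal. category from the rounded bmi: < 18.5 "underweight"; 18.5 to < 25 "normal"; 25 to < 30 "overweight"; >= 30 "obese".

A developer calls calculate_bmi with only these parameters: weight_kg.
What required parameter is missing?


Required parameters: weight_kg, height_cm
Provided: weight_kg
Missing: height_cm
height_cm


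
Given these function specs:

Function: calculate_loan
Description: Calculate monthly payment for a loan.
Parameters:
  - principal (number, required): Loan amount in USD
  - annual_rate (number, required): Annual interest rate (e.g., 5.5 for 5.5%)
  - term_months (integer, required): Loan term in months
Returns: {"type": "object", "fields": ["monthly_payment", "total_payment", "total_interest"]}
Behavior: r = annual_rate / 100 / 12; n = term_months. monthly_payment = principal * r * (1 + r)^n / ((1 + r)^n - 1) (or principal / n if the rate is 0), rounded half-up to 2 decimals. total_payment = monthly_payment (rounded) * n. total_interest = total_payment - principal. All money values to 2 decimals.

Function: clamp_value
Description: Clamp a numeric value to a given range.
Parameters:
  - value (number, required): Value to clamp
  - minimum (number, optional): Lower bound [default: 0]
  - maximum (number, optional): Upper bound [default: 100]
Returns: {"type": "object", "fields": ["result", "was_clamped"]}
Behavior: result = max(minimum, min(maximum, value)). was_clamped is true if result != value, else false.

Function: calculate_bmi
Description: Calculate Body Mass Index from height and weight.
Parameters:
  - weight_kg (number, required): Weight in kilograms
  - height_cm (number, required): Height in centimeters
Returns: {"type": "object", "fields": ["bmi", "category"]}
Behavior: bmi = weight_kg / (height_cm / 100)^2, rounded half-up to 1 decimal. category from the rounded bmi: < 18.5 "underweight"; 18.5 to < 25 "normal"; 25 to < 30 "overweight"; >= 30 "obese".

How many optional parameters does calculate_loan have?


Parameters of calculate_loan: principal (required), annual_rate (required), term_months (required)
Optional count:
0


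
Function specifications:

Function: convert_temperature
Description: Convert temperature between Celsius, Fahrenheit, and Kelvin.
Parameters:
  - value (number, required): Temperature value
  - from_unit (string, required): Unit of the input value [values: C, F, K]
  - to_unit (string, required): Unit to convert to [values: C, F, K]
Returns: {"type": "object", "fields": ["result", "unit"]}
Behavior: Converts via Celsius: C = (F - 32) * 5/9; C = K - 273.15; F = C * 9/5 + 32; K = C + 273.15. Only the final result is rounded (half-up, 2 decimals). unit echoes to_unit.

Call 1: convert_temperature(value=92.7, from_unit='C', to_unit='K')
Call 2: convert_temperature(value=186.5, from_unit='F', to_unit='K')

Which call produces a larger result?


Call 1:
  Input already in C: 92.7
  To K: 92.7 + 273.15 = 365.85
  Round to 2 decimals: 365.85
  -> 365.85 K
Call 2:
  To C: (186.5 - 32) * 5/9 = 85.833333
  To K: 85.833333 + 273.15 = 358.983333
  Round to 2 decimals: 358.98
  -> 358.98 K
Call 1 (365.85 K)


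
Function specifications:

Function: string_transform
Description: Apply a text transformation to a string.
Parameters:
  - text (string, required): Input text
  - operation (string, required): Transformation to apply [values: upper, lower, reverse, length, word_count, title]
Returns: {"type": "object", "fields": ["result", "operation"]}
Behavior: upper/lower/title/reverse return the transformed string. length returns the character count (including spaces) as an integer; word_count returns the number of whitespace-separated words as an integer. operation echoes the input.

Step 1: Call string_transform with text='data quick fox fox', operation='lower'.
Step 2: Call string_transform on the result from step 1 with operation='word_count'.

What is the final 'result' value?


Step 1: string_transform(text='data quick fox fox', operation='lower')
  -> result = 'data quick fox fox'
Step 2: string_transform(text='data quick fox fox', operation='word_count')
  words: data, quick, fox, fox -> 4
  -> result = 4
4


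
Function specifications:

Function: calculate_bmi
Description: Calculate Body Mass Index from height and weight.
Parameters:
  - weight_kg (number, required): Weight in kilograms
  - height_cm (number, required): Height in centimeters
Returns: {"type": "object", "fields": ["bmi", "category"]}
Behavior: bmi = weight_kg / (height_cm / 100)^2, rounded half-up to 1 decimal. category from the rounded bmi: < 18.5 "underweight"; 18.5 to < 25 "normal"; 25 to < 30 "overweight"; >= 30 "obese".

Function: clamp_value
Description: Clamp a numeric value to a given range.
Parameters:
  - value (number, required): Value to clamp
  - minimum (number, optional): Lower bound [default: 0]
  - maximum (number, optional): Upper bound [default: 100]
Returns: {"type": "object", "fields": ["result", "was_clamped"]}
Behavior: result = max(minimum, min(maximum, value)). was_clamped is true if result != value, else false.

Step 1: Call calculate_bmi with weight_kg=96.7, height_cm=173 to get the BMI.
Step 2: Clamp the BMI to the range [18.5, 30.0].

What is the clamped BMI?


Step 1: calculate_bmi(weight_kg=96.7, height_cm=173)
  height_m = 173 / 100 = 1.73
  bmi = 96.7 / 1.73^2 = 96.7 / 2.9929 = 32.3098 -> 32.3
  32.3 >= 30 -> obese
  -> bmi = 32.3
Step 2: clamp_value(value=32.3, minimum=18.5, maximum=30.0)
  result = max(18.5, min(30.0, 32.3)) = max(18.5, 30.0) = 30.0
  was_clamped = (30.0 != 32.3) = true
  -> result = 30.0
30.0


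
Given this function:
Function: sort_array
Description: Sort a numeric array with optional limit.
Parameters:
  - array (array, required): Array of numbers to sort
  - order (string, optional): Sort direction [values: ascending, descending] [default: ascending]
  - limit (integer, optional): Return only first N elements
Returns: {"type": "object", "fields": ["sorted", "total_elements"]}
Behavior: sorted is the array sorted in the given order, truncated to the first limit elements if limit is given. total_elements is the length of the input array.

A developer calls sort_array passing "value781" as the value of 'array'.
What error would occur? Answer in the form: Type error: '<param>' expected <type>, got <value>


Spec: 'array' is declared as array; "value781" is a string.
Type error: 'array' expected array, got "value781"


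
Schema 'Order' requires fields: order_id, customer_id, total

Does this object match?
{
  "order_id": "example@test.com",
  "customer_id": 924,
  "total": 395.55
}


Checking required fields... All present.
Valid - all required fields present


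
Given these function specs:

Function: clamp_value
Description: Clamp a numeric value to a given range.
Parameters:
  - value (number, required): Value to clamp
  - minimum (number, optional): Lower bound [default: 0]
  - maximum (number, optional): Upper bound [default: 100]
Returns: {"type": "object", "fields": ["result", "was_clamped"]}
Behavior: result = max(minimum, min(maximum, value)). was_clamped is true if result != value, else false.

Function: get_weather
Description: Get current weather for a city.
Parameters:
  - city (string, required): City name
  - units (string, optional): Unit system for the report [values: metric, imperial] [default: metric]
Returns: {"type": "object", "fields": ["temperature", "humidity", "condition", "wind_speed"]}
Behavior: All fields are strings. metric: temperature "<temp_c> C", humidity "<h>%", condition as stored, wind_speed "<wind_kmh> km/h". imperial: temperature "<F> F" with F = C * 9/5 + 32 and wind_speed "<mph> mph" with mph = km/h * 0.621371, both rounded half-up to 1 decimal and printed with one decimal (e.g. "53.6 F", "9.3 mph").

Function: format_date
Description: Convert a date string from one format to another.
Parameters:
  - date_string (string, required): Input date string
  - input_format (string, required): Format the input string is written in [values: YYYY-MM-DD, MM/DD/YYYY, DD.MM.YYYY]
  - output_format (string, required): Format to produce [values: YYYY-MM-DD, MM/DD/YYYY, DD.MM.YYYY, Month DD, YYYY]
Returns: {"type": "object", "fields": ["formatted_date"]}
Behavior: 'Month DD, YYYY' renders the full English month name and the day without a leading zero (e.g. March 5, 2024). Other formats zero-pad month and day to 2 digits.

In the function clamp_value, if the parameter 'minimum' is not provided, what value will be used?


The clamp_value spec declares:
  - minimum (number, optional): Lower bound [default: 0]
Default:
0


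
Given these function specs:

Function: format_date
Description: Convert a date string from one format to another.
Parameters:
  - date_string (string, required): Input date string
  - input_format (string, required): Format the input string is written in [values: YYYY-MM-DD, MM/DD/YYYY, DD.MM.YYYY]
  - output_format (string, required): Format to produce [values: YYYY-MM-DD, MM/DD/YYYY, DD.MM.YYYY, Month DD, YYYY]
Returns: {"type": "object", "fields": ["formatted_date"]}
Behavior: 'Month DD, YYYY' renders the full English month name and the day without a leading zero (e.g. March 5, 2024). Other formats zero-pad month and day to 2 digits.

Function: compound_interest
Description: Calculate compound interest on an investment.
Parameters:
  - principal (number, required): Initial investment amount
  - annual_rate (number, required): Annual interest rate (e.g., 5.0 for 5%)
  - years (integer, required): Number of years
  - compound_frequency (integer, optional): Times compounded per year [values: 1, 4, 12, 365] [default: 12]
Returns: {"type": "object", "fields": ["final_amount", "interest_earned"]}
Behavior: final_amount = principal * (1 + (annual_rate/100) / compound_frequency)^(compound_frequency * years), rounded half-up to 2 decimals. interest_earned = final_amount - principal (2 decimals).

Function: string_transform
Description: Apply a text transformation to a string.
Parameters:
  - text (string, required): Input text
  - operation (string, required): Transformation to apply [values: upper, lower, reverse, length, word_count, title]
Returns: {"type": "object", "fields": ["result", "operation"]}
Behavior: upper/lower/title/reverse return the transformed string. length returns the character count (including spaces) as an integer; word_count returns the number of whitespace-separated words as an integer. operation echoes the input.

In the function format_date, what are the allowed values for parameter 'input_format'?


The format_date spec declares:
  - input_format (string, required): Format the input string is written in [values: YYYY-MM-DD, MM/DD/YYYY, DD.MM.YYYY]
Allowed values:
YYYY-MM-DD, MM/DD/YYYY, DD.MM.YYYY


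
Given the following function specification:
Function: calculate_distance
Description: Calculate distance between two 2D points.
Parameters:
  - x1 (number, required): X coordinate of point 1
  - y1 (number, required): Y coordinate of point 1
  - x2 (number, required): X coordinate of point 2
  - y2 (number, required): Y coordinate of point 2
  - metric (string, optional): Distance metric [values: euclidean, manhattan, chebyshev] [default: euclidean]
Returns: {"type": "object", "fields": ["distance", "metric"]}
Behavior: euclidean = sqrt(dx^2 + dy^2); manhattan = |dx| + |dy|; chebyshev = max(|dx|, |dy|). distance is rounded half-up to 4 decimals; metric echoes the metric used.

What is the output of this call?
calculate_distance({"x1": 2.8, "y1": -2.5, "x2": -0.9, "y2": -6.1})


Defaults applied: metric=euclidean
|dx| = |-0.9 - 2.8| = 3.7; |dy| = |-6.1 - -2.5| = 3.6
euclidean: sqrt(3.7^2 + 3.6^2) = sqrt(26.65) = 5.162364
Round to 4 decimals: 5.1624
Output:
{"distance": 5.1624, "metric": "euclidean"}


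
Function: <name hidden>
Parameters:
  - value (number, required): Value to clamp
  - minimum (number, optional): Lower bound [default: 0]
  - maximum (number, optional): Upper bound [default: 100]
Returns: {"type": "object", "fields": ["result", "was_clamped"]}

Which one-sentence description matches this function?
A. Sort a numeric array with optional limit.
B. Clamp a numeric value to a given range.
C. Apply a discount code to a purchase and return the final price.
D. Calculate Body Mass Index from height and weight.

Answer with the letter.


Parameters value, minimum, maximum and return ["result", "was_clamped"] fit: Clamp a numeric value to a given range.
B


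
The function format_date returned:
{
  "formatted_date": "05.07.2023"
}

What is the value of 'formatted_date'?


05.07.2023


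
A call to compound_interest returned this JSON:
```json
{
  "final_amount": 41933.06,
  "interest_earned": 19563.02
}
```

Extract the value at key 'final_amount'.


41933.06


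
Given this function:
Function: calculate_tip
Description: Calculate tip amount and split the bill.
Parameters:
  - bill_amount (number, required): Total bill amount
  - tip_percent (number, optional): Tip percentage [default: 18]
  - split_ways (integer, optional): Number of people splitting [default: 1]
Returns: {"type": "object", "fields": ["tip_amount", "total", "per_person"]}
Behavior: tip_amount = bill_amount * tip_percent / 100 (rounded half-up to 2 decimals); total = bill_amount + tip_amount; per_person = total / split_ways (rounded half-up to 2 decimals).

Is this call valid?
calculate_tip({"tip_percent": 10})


Checking required parameters...
Missing required parameter: bill_amount
Invalid - missing required parameter 'bill_amount'


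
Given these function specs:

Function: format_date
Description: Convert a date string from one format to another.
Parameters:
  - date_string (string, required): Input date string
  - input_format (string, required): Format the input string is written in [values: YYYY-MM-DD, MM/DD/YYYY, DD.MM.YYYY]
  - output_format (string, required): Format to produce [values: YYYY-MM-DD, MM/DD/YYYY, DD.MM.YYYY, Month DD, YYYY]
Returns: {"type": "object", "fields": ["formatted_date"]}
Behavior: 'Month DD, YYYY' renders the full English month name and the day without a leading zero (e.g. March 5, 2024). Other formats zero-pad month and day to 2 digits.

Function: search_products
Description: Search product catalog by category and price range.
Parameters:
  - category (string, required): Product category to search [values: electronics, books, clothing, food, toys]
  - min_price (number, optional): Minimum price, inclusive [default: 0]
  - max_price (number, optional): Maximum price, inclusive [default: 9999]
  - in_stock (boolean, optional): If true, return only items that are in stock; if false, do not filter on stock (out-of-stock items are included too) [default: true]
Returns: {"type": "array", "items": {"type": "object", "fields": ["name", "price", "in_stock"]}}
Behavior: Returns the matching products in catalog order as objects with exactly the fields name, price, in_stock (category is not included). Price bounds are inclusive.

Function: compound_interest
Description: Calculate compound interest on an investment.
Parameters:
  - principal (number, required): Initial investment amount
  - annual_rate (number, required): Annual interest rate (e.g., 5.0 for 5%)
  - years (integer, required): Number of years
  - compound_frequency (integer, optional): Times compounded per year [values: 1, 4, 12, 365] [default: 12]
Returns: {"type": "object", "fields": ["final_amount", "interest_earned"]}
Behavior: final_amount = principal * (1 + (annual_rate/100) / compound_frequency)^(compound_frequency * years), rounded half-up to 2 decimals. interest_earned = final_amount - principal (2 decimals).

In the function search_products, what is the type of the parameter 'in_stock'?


The search_products spec declares:
  - in_stock (boolean, optional): If true, return only items that are in stock; if false, do not filter on stock (out-of-stock items are included too) [default: true]
Type:
boolean


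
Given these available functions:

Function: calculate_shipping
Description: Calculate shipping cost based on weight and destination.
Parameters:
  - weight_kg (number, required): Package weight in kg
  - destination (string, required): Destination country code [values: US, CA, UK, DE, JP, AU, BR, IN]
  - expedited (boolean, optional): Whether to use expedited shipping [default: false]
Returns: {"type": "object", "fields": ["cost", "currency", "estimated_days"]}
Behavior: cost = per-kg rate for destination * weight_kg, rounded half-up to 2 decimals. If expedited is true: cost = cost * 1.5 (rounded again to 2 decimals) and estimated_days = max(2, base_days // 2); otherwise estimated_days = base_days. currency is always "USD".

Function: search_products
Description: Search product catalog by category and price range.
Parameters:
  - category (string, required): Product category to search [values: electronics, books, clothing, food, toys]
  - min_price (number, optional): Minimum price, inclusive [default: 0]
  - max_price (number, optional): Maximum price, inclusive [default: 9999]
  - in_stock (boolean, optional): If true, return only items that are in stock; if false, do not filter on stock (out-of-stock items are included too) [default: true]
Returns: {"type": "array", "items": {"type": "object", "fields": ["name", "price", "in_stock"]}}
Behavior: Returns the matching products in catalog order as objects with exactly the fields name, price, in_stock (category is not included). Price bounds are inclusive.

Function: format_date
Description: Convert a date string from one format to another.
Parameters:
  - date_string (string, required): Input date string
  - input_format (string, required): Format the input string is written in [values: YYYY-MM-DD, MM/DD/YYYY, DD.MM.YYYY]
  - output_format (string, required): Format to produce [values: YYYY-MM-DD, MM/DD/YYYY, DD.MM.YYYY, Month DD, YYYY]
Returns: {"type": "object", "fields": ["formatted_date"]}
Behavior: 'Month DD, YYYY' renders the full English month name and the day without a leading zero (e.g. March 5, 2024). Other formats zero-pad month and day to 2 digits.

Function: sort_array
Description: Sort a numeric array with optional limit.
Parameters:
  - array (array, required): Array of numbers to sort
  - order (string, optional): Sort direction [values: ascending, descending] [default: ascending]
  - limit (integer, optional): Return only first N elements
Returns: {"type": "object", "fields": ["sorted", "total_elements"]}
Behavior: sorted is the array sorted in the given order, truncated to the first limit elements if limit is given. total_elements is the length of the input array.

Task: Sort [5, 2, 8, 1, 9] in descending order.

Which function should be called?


The task needs a function whose description is: Sort a numeric array with optional limit.
sort_array
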